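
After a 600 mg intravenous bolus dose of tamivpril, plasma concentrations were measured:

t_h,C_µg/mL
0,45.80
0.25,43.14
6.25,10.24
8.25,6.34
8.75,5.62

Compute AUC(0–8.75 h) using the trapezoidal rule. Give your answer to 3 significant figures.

Trapezoidal AUC_0→8.75:
  [0→0.25]: (45.80+43.14)/2 × 0.25 = 11.1175
  [0.25→6.25]: (43.14+10.24)/2 × 6 = 160.14
  [6.25→8.25]: (10.24+6.34)/2 × 2 = 16.58
  [8.25→8.75]: (6.34+5.62)/2 × 0.5 = 2.99
  Sum = 190.8275 µg/mL·h

AUC = 191 µg/mL·h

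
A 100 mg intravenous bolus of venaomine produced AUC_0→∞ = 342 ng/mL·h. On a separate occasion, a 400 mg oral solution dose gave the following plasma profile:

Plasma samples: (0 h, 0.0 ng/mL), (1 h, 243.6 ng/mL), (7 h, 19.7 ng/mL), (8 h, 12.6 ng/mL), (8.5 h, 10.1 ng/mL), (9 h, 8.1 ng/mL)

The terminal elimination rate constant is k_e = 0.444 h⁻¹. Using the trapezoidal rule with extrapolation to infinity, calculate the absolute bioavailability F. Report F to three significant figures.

F = 0.699

Trapezoidal AUC_0→9 (oral solution):
  [0→1]: (0.0+243.6)/2 × 1 = 121.8
  [1→7]: (243.6+19.7)/2 × 6 = 789.9
  [7→8]: (19.7+12.6)/2 × 1 = 16.15
  [8→8.5]: (12.6+10.1)/2 × 0.5 = 5.675
  [8.5→9]: (10.1+8.1)/2 × 0.5 = 4.55
  Sum = 938.075 ng/mL·h
Tail: C_last/k_e = 8.1/0.444 = 18.243
AUC_0→∞ (oral solution) = 938.075 + 18.243 = 956.318 ng/mL·h
F = (AUC_ev/D_ev)/(AUC_iv/D_iv) = (956.318/400)/(342/100) = 2.390795/3.42 = 0.6991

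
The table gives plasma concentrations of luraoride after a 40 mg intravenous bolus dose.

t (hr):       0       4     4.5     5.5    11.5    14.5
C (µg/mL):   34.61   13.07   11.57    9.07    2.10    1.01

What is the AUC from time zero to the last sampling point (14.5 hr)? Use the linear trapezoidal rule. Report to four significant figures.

AUC = 150.0 µg/mL·hr

Trapezoidal AUC_0→14.5:
  [0→4]: (34.61+13.07)/2 × 4 = 95.36
  [4→4.5]: (13.07+11.57)/2 × 0.5 = 6.16
  [4.5→5.5]: (11.57+9.07)/2 × 1 = 10.32
  [5.5→11.5]: (9.07+2.10)/2 × 6 = 33.51
  [11.5→14.5]: (2.10+1.01)/2 × 3 = 4.665
  Sum = 150.015 µg/mL·hr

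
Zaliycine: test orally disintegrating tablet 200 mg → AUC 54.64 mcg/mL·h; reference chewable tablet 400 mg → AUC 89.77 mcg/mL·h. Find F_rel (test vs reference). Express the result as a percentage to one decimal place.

F_rel = (AUC_test/D_test) / (AUC_ref/D_ref)
      = (54.64/200) / (89.77/400)
      = 0.2732 / 0.224425 = 1.2173 = 121.73%

F_rel = 121.7%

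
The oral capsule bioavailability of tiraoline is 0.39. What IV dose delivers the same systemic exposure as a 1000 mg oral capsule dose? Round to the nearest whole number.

D_iv = 390 mg

Systemic exposure from an extravascular dose = F × D_ev, so the equivalent IV dose is F × D_ev.
D_iv = F × D_ev = 0.39 × 1000 = 390 mg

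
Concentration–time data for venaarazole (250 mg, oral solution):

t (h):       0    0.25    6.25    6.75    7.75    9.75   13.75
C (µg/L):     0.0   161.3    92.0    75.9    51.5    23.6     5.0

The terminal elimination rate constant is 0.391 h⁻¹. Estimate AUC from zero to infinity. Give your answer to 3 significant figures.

AUC = 1030 µg/L·h

Trapezoidal AUC_0→13.75:
  [0→0.25]: (0.0+161.3)/2 × 0.25 = 20.1625
  [0.25→6.25]: (161.3+92.0)/2 × 6 = 759.9
  [6.25→6.75]: (92.0+75.9)/2 × 0.5 = 41.975
  [6.75→7.75]: (75.9+51.5)/2 × 1 = 63.7
  [7.75→9.75]: (51.5+23.6)/2 × 2 = 75.1
  [9.75→13.75]: (23.6+5.0)/2 × 4 = 57.2
  Sum = 1018.0375 µg/L·h
Extrapolated tail: C_last / k_e = 5.0 / 0.391 = 12.788
AUC_0→∞ = 1018.0375 + 12.788 = 1030.8255 µg/L·h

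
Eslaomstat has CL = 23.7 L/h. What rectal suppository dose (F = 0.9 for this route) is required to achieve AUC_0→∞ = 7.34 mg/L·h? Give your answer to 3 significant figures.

Dose = CL × AUC_0→∞ / F
     = 23.7 × 7.34 / 0.9 = 193.287 mg

Dose = 193 mg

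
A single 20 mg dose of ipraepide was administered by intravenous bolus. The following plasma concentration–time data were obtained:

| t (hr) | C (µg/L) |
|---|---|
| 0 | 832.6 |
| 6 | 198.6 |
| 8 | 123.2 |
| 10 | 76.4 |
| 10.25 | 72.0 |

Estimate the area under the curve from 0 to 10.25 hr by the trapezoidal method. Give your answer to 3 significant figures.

AUC = 3630 µg/L·hr

Trapezoidal AUC_0→10.25:
  [0→6]: (832.6+198.6)/2 × 6 = 3093.6
  [6→8]: (198.6+123.2)/2 × 2 = 321.8
  [8→10]: (123.2+76.4)/2 × 2 = 199.6
  [10→10.25]: (76.4+72.0)/2 × 0.25 = 18.55
  Sum = 3633.55 µg/L·hr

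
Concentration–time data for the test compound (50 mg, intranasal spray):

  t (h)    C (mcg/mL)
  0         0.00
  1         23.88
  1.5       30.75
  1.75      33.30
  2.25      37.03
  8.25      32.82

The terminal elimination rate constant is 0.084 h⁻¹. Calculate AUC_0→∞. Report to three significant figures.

AUC = 651 mcg/mL·h

Trapezoidal AUC_0→8.25:
  [0→1]: (0.00+23.88)/2 × 1 = 11.94
  [1→1.5]: (23.88+30.75)/2 × 0.5 = 13.6575
  [1.5→1.75]: (30.75+33.30)/2 × 0.25 = 8.00625
  [1.75→2.25]: (33.30+37.03)/2 × 0.5 = 17.5825
  [2.25→8.25]: (37.03+32.82)/2 × 6 = 209.55
  Sum = 260.73625 mcg/mL·h
Extrapolated tail: C_last / k_e = 32.82 / 0.084 = 390.714
AUC_0→∞ = 260.73625 + 390.714 = 651.45025 mcg/mL·h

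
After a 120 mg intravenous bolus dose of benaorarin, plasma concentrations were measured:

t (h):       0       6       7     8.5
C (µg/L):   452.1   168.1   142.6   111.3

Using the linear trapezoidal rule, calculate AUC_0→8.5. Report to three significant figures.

AUC = 2210 µg/L·h

Trapezoidal AUC_0→8.5:
  [0→6]: (452.1+168.1)/2 × 6 = 1860.6
  [6→7]: (168.1+142.6)/2 × 1 = 155.35
  [7→8.5]: (142.6+111.3)/2 × 1.5 = 190.425
  Sum = 2206.375 µg/L·h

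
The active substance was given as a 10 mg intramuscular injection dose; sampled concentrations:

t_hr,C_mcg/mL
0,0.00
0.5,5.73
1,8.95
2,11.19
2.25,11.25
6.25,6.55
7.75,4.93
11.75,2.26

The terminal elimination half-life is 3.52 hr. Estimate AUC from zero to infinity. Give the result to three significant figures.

AUC = 88.0 mcg/mL·hr

Trapezoidal AUC_0→11.75:
  [0→0.5]: (0.00+5.73)/2 × 0.5 = 1.4325
  [0.5→1]: (5.73+8.95)/2 × 0.5 = 3.67
  [1→2]: (8.95+11.19)/2 × 1 = 10.07
  [2→2.25]: (11.19+11.25)/2 × 0.25 = 2.805
  [2.25→6.25]: (11.25+6.55)/2 × 4 = 35.6
  [6.25→7.75]: (6.55+4.93)/2 × 1.5 = 8.61
  [7.75→11.75]: (4.93+2.26)/2 × 4 = 14.38
  Sum = 76.5675 mcg/mL·hr
k_e = ln2 / t½ = 0.693147 / 3.52 = 0.1969 hr^-1
Extrapolated tail: C_last / k_e = 2.26 / 0.1969 = 11.478
AUC_0→∞ = 76.5675 + 11.478 = 88.0455 mcg/mL·hr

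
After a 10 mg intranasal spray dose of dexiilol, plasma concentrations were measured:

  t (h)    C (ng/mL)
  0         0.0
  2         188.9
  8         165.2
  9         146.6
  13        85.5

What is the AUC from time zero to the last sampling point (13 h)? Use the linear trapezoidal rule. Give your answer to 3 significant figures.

Trapezoidal AUC_0→13:
  [0→2]: (0.0+188.9)/2 × 2 = 188.9
  [2→8]: (188.9+165.2)/2 × 6 = 1062.3
  [8→9]: (165.2+146.6)/2 × 1 = 155.9
  [9→13]: (146.6+85.5)/2 × 4 = 464.2
  Sum = 1871.3 ng/mL·h

AUC = 1870 ng/mL·h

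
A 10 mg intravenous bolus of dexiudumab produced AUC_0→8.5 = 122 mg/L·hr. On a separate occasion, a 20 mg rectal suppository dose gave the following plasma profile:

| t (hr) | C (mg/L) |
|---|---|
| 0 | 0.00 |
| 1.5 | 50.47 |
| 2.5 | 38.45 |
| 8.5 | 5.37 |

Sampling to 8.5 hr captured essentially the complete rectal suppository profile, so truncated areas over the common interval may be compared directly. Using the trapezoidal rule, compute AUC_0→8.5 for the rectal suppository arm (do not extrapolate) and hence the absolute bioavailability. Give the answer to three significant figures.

F = 0.876

Trapezoidal AUC_0→8.5 (rectal suppository):
  [0→1.5]: (0.00+50.47)/2 × 1.5 = 37.8525
  [1.5→2.5]: (50.47+38.45)/2 × 1 = 44.46
  [2.5→8.5]: (38.45+5.37)/2 × 6 = 131.46
  Sum = 213.7725 mg/L·hr
F = (AUC_ev/D_ev)/(AUC_iv/D_iv) = (213.7725/20)/(122/10) = 10.688625/12.2 = 0.8761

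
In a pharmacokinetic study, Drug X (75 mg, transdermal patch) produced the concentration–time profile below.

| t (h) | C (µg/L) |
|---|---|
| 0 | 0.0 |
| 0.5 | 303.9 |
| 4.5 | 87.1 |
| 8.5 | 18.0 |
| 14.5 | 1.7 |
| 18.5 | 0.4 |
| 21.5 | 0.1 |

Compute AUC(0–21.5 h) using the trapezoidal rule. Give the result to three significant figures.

AUC = 1130 µg/L·h

Trapezoidal AUC_0→21.5:
  [0→0.5]: (0.0+303.9)/2 × 0.5 = 75.975
  [0.5→4.5]: (303.9+87.1)/2 × 4 = 782.0
  [4.5→8.5]: (87.1+18.0)/2 × 4 = 210.2
  [8.5→14.5]: (18.0+1.7)/2 × 6 = 59.1
  [14.5→18.5]: (1.7+0.4)/2 × 4 = 4.2
  [18.5→21.5]: (0.4+0.1)/2 × 3 = 0.75
  Sum = 1132.225 µg/L·h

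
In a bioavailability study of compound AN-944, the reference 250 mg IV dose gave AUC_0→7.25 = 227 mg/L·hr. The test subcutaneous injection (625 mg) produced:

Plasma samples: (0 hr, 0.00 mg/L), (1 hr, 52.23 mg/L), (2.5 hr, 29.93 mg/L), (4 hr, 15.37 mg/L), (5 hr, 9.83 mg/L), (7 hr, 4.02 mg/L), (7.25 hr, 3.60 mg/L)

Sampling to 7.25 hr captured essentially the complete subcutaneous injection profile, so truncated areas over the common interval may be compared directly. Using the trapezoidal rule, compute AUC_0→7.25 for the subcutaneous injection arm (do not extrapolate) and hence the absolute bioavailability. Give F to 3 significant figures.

F = 0.263

Trapezoidal AUC_0→7.25 (subcutaneous injection):
  [0→1]: (0.00+52.23)/2 × 1 = 26.115
  [1→2.5]: (52.23+29.93)/2 × 1.5 = 61.62
  [2.5→4]: (29.93+15.37)/2 × 1.5 = 33.975
  [4→5]: (15.37+9.83)/2 × 1 = 12.6
  [5→7]: (9.83+4.02)/2 × 2 = 13.85
  [7→7.25]: (4.02+3.60)/2 × 0.25 = 0.9525
  Sum = 149.1125 mg/L·hr
F = (AUC_ev/D_ev)/(AUC_iv/D_iv) = (149.1125/625)/(227/250) = 0.23858/0.908 = 0.2628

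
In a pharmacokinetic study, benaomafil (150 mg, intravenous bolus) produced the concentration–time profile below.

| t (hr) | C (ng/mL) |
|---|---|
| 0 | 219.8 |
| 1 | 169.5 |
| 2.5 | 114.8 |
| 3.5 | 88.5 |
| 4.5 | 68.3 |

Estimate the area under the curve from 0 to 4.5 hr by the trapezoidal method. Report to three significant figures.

Trapezoidal AUC_0→4.5:
  [0→1]: (219.8+169.5)/2 × 1 = 194.65
  [1→2.5]: (169.5+114.8)/2 × 1.5 = 213.225
  [2.5→3.5]: (114.8+88.5)/2 × 1 = 101.65
  [3.5→4.5]: (88.5+68.3)/2 × 1 = 78.4
  Sum = 587.925 ng/mL·hr

AUC = 588 ng/mL·hr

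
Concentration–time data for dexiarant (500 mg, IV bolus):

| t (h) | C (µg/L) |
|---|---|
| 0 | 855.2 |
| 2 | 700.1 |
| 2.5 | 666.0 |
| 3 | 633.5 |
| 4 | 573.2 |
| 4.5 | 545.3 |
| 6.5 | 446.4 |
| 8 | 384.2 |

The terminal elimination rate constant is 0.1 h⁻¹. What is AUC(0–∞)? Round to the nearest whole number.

Trapezoidal AUC_0→8:
  [0→2]: (855.2+700.1)/2 × 2 = 1555.3
  [2→2.5]: (700.1+666.0)/2 × 0.5 = 341.525
  [2.5→3]: (666.0+633.5)/2 × 0.5 = 324.875
  [3→4]: (633.5+573.2)/2 × 1 = 603.35
  [4→4.5]: (573.2+545.3)/2 × 0.5 = 279.625
  [4.5→6.5]: (545.3+446.4)/2 × 2 = 991.7
  [6.5→8]: (446.4+384.2)/2 × 1.5 = 622.95
  Sum = 4719.325 µg/L·h
Extrapolated tail: C_last / k_e = 384.2 / 0.1 = 3842.000
AUC_0→∞ = 4719.325 + 3842.000 = 8561.325 µg/L·h

AUC = 8561 µg/L·h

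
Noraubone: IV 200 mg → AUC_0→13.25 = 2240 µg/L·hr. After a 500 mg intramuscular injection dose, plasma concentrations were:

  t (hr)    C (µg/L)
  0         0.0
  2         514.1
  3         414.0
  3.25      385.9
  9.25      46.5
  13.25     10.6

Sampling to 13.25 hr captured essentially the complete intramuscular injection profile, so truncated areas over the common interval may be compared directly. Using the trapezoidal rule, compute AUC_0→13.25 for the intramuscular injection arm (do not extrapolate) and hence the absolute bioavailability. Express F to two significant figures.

F = 0.44

Trapezoidal AUC_0→13.25 (intramuscular injection):
  [0→2]: (0.0+514.1)/2 × 2 = 514.1
  [2→3]: (514.1+414.0)/2 × 1 = 464.05
  [3→3.25]: (414.0+385.9)/2 × 0.25 = 99.9875
  [3.25→9.25]: (385.9+46.5)/2 × 6 = 1297.2
  [9.25→13.25]: (46.5+10.6)/2 × 4 = 114.2
  Sum = 2489.5375 µg/L·hr
F = (AUC_ev/D_ev)/(AUC_iv/D_iv) = (2489.5375/500)/(2240/200) = 4.979075/11.2 = 0.4446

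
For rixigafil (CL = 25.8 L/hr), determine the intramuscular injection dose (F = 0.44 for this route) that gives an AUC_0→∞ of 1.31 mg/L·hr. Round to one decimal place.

Dose = 76.8 mg

Dose = CL × AUC_0→∞ / F
     = 25.8 × 1.31 / 0.44 = 76.8136 mg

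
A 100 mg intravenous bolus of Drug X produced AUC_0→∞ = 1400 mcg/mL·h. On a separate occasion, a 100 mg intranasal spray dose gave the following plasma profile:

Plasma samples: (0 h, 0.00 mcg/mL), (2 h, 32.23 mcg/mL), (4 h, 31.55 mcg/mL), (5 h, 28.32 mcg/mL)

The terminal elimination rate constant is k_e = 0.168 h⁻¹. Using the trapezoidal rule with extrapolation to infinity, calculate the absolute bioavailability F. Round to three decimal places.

Trapezoidal AUC_0→5 (intranasal spray):
  [0→2]: (0.00+32.23)/2 × 2 = 32.23
  [2→4]: (32.23+31.55)/2 × 2 = 63.78
  [4→5]: (31.55+28.32)/2 × 1 = 29.935
  Sum = 125.945 mcg/mL·h
Tail: C_last/k_e = 28.32/0.168 = 168.571
AUC_0→∞ (intranasal spray) = 125.945 + 168.571 = 294.516 mcg/mL·h
F = (AUC_ev/D_ev)/(AUC_iv/D_iv) = (294.516/100)/(1400/100) = 2.94516/14 = 0.2104

F = 0.210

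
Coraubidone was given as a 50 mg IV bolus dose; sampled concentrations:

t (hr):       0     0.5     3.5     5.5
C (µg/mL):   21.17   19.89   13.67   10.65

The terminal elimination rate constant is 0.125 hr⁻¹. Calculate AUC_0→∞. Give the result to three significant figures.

AUC = 170 µg/mL·hr

Trapezoidal AUC_0→5.5:
  [0→0.5]: (21.17+19.89)/2 × 0.5 = 10.265
  [0.5→3.5]: (19.89+13.67)/2 × 3 = 50.34
  [3.5→5.5]: (13.67+10.65)/2 × 2 = 24.32
  Sum = 84.925 µg/mL·hr
Extrapolated tail: C_last / k_e = 10.65 / 0.125 = 85.200
AUC_0→∞ = 84.925 + 85.200 = 170.125 µg/mL·hr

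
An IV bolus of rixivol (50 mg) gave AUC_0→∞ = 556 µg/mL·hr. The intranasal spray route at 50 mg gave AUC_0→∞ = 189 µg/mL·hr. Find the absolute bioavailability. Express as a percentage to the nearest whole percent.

F = 34%

F = (AUC_ev / D_ev) / (AUC_iv / D_iv)
  = (189/50) / (556/50)
  = 3.78 / 11.12 = 0.3399
  = 33.99%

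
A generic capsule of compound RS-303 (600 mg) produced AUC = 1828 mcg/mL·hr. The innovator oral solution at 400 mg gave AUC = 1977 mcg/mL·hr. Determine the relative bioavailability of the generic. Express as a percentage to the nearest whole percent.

F_rel = (AUC_test/D_test) / (AUC_ref/D_ref)
      = (1828/600) / (1977/400)
      = 3.04667 / 4.9425 = 0.6164 = 61.64%

F_rel = 62%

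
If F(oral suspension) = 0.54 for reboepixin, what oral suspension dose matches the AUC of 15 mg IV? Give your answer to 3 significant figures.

D_oral = 27.8 mg

For equal systemic exposure: F × D_ev = D_iv
D_ev = D_iv / F = 15 / 0.54 = 27.7778 mg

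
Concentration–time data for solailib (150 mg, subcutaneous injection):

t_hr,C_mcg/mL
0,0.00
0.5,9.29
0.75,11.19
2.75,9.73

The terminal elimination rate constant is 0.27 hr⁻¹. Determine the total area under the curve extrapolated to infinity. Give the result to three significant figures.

AUC = 61.8 mcg/mL·hr

Trapezoidal AUC_0→2.75:
  [0→0.5]: (0.00+9.29)/2 × 0.5 = 2.3225
  [0.5→0.75]: (9.29+11.19)/2 × 0.25 = 2.56
  [0.75→2.75]: (11.19+9.73)/2 × 2 = 20.92
  Sum = 25.8025 mcg/mL·hr
Extrapolated tail: C_last / k_e = 9.73 / 0.27 = 36.037
AUC_0→∞ = 25.8025 + 36.037 = 61.8395 mcg/mL·hr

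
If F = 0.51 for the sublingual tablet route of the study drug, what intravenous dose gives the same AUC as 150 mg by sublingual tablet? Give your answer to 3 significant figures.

Systemic exposure from an extravascular dose = F × D_ev, so the equivalent IV dose is F × D_ev.
D_iv = F × D_ev = 0.51 × 150 = 76.5 mg

D_iv = 76.5 mg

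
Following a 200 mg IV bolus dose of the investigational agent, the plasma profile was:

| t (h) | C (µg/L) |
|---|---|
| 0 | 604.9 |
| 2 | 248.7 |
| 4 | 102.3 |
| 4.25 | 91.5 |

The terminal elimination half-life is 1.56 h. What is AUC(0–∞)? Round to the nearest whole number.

Trapezoidal AUC_0→4.25:
  [0→2]: (604.9+248.7)/2 × 2 = 853.6
  [2→4]: (248.7+102.3)/2 × 2 = 351.0
  [4→4.25]: (102.3+91.5)/2 × 0.25 = 24.225
  Sum = 1228.825 µg/L·h
k_e = ln2 / t½ = 0.693147 / 1.56 = 0.4443 h^-1
Extrapolated tail: C_last / k_e = 91.5 / 0.4443 = 205.942
AUC_0→∞ = 1228.825 + 205.942 = 1434.767 µg/L·h

AUC = 1435 µg/L·h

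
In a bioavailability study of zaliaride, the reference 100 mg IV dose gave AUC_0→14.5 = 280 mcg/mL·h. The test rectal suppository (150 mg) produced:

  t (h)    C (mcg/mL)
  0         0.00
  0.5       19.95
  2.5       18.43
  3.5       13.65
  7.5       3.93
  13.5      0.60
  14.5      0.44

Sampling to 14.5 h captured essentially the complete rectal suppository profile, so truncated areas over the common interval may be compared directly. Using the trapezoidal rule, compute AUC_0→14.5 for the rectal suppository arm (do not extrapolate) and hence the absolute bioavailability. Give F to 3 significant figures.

F = 0.259

Trapezoidal AUC_0→14.5 (rectal suppository):
  [0→0.5]: (0.00+19.95)/2 × 0.5 = 4.9875
  [0.5→2.5]: (19.95+18.43)/2 × 2 = 38.38
  [2.5→3.5]: (18.43+13.65)/2 × 1 = 16.04
  [3.5→7.5]: (13.65+3.93)/2 × 4 = 35.16
  [7.5→13.5]: (3.93+0.60)/2 × 6 = 13.59
  [13.5→14.5]: (0.60+0.44)/2 × 1 = 0.52
  Sum = 108.6775 mcg/mL·h
F = (AUC_ev/D_ev)/(AUC_iv/D_iv) = (108.6775/150)/(280/100) = 0.724517/2.8 = 0.2588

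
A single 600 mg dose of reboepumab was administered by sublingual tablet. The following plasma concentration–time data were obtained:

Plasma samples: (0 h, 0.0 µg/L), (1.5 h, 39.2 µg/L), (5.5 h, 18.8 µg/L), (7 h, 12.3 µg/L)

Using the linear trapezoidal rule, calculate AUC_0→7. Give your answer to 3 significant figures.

Trapezoidal AUC_0→7:
  [0→1.5]: (0.0+39.2)/2 × 1.5 = 29.4
  [1.5→5.5]: (39.2+18.8)/2 × 4 = 116.0
  [5.5→7]: (18.8+12.3)/2 × 1.5 = 23.325
  Sum = 168.725 µg/L·h

AUC = 169 µg/L·h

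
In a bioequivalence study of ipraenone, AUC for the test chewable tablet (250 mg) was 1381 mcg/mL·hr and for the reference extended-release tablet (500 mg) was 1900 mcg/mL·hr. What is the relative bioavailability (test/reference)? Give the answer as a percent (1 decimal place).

F_rel = (AUC_test/D_test) / (AUC_ref/D_ref)
      = (1381/250) / (1900/500)
      = 5.524 / 3.8 = 1.4537 = 145.37%

F_rel = 145.4%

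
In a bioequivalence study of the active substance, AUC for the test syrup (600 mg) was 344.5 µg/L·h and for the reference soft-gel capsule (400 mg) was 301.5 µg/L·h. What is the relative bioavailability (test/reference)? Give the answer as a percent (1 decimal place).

F_rel = 76.2%

F_rel = (AUC_test/D_test) / (AUC_ref/D_ref)
      = (344.5/600) / (301.5/400)
      = 0.574167 / 0.75375 = 0.7617 = 76.17%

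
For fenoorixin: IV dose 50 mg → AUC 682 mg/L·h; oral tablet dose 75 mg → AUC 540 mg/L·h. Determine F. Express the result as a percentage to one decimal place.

F = (AUC_ev / D_ev) / (AUC_iv / D_iv)
  = (540/75) / (682/50)
  = 7.2 / 13.64 = 0.5279
  = 52.79%

F = 52.8%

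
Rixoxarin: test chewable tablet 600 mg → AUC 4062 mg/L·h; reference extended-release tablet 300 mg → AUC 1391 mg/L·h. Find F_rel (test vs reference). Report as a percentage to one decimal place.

F_rel = 146.0%

F_rel = (AUC_test/D_test) / (AUC_ref/D_ref)
      = (4062/600) / (1391/300)
      = 6.77 / 4.63667 = 1.4601 = 146.01%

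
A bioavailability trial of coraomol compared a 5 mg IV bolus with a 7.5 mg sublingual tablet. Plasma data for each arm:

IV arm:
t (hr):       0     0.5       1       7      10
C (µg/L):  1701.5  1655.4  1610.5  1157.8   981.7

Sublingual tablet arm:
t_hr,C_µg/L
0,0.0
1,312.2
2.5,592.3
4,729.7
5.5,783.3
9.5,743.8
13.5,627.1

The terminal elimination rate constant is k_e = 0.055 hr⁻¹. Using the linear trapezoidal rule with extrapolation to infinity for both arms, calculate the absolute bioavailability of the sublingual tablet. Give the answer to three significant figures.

F = 0.433

Trapezoidal AUC_0→10 (IV):
  [0→0.5]: (1701.5+1655.4)/2 × 0.5 = 839.225
  [0.5→1]: (1655.4+1610.5)/2 × 0.5 = 816.475
  [1→7]: (1610.5+1157.8)/2 × 6 = 8304.9
  [7→10]: (1157.8+981.7)/2 × 3 = 3209.25
  Sum = 13169.85 µg/L·hr
IV tail: 981.7/0.055 = 17849.091; AUC_iv,0→∞ = 13169.85 + 17849.091 = 31018.941 µg/L·hr
Trapezoidal AUC_0→13.5 (sublingual tablet):
  [0→1]: (0.0+312.2)/2 × 1 = 156.1
  [1→2.5]: (312.2+592.3)/2 × 1.5 = 678.375
  [2.5→4]: (592.3+729.7)/2 × 1.5 = 991.5
  [4→5.5]: (729.7+783.3)/2 × 1.5 = 1134.75
  [5.5→9.5]: (783.3+743.8)/2 × 4 = 3054.2
  [9.5→13.5]: (743.8+627.1)/2 × 4 = 2741.8
  Sum = 8756.725 µg/L·hr
sublingual tablet tail: 627.1/0.055 = 11401.818; AUC_ev,0→∞ = 8756.725 + 11401.818 = 20158.543 µg/L·hr
F = (AUC_ev/D_ev)/(AUC_iv/D_iv) = (20158.543/7.5)/(31018.941/5) = 2687.81/6203.7882 = 0.4333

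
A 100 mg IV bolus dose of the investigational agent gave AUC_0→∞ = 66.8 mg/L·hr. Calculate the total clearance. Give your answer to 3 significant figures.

CL = 1.50 L/hr

CL = Dose_iv / AUC_0→∞
   = 100 / 66.8 = 1.49701 L/hr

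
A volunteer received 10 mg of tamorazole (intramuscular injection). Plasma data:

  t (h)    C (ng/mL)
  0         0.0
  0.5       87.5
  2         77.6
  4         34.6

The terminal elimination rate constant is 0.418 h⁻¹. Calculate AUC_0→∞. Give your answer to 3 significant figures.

AUC = 341 ng/mL·h

Trapezoidal AUC_0→4:
  [0→0.5]: (0.0+87.5)/2 × 0.5 = 21.875
  [0.5→2]: (87.5+77.6)/2 × 1.5 = 123.825
  [2→4]: (77.6+34.6)/2 × 2 = 112.2
  Sum = 257.9 ng/mL·h
Extrapolated tail: C_last / k_e = 34.6 / 0.418 = 82.775
AUC_0→∞ = 257.9 + 82.775 = 340.675 ng/mL·h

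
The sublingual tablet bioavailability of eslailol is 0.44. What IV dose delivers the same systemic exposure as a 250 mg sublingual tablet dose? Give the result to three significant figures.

Systemic exposure from an extravascular dose = F × D_ev, so the equivalent IV dose is F × D_ev.
D_iv = F × D_ev = 0.44 × 250 = 110 mg

D_iv = 110 mg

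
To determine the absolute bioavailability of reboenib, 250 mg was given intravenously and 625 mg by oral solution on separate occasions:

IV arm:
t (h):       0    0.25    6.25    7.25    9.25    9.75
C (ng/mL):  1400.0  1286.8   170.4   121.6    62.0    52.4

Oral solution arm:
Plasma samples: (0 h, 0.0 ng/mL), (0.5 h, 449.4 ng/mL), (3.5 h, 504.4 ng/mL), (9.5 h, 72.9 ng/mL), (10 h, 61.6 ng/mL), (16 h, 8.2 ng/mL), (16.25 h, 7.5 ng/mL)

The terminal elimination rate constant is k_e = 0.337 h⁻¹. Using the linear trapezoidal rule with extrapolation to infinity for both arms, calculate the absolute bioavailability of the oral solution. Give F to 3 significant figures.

F = 0.271

Trapezoidal AUC_0→9.75 (IV):
  [0→0.25]: (1400.0+1286.8)/2 × 0.25 = 335.85
  [0.25→6.25]: (1286.8+170.4)/2 × 6 = 4371.6
  [6.25→7.25]: (170.4+121.6)/2 × 1 = 146.0
  [7.25→9.25]: (121.6+62.0)/2 × 2 = 183.6
  [9.25→9.75]: (62.0+52.4)/2 × 0.5 = 28.6
  Sum = 5065.65 ng/mL·h
IV tail: 52.4/0.337 = 155.490; AUC_iv,0→∞ = 5065.65 + 155.490 = 5221.14 ng/mL·h
Trapezoidal AUC_0→16.25 (oral solution):
  [0→0.5]: (0.0+449.4)/2 × 0.5 = 112.35
  [0.5→3.5]: (449.4+504.4)/2 × 3 = 1430.7
  [3.5→9.5]: (504.4+72.9)/2 × 6 = 1731.9
  [9.5→10]: (72.9+61.6)/2 × 0.5 = 33.625
  [10→16]: (61.6+8.2)/2 × 6 = 209.4
  [16→16.25]: (8.2+7.5)/2 × 0.25 = 1.9625
  Sum = 3519.9375 ng/mL·h
oral solution tail: 7.5/0.337 = 22.255; AUC_ev,0→∞ = 3519.9375 + 22.255 = 3542.1925 ng/mL·h
F = (AUC_ev/D_ev)/(AUC_iv/D_iv) = (3542.1925/625)/(5221.14/250) = 5.667508/20.88456 = 0.2714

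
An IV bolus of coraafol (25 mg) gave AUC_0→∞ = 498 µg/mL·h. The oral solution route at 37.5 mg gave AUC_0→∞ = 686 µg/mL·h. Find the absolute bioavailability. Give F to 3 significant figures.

F = (AUC_ev / D_ev) / (AUC_iv / D_iv)
  = (686/37.5) / (498/25)
  = 18.2933 / 19.92 = 0.9183

F = 0.918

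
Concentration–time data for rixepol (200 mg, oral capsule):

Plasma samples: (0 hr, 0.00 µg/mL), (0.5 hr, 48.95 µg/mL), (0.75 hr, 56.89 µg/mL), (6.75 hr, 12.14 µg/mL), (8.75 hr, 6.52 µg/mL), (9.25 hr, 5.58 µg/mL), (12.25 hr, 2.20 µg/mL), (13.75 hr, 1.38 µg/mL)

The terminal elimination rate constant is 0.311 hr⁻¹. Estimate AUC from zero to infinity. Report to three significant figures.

AUC = 273 µg/mL·hr

Trapezoidal AUC_0→13.75:
  [0→0.5]: (0.00+48.95)/2 × 0.5 = 12.2375
  [0.5→0.75]: (48.95+56.89)/2 × 0.25 = 13.23
  [0.75→6.75]: (56.89+12.14)/2 × 6 = 207.09
  [6.75→8.75]: (12.14+6.52)/2 × 2 = 18.66
  [8.75→9.25]: (6.52+5.58)/2 × 0.5 = 3.025
  [9.25→12.25]: (5.58+2.20)/2 × 3 = 11.67
  [12.25→13.75]: (2.20+1.38)/2 × 1.5 = 2.685
  Sum = 268.5975 µg/mL·hr
Extrapolated tail: C_last / k_e = 1.38 / 0.311 = 4.437
AUC_0→∞ = 268.5975 + 4.437 = 273.0345 µg/mL·hr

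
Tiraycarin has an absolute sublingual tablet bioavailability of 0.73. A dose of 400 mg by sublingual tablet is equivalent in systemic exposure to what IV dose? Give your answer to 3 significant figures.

D_iv = 292 mg

Systemic exposure from an extravascular dose = F × D_ev, so the equivalent IV dose is F × D_ev.
D_iv = F × D_ev = 0.73 × 400 = 292 mg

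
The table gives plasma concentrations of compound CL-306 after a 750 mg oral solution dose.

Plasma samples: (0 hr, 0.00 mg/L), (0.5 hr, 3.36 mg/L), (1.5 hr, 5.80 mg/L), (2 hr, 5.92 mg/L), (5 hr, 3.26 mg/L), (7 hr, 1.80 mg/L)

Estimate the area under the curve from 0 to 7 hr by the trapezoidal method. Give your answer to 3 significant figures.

AUC = 27.2 mg/L·hr

Trapezoidal AUC_0→7:
  [0→0.5]: (0.00+3.36)/2 × 0.5 = 0.84
  [0.5→1.5]: (3.36+5.80)/2 × 1 = 4.58
  [1.5→2]: (5.80+5.92)/2 × 0.5 = 2.93
  [2→5]: (5.92+3.26)/2 × 3 = 13.77
  [5→7]: (3.26+1.80)/2 × 2 = 5.06
  Sum = 27.18 mg/L·hr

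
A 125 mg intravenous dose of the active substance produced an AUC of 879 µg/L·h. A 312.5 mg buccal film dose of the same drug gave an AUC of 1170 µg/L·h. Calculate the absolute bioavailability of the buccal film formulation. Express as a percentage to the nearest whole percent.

F = 53%

F = (AUC_ev / D_ev) / (AUC_iv / D_iv)
  = (1170/312.5) / (879/125)
  = 3.744 / 7.032 = 0.5324
  = 53.24%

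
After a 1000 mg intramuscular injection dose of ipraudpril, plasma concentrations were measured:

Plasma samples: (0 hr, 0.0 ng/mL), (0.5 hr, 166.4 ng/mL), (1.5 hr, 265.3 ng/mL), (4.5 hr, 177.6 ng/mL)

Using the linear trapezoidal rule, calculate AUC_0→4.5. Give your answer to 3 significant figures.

AUC = 922 ng/mL·hr

Trapezoidal AUC_0→4.5:
  [0→0.5]: (0.0+166.4)/2 × 0.5 = 41.6
  [0.5→1.5]: (166.4+265.3)/2 × 1 = 215.85
  [1.5→4.5]: (265.3+177.6)/2 × 3 = 664.35
  Sum = 921.8 ng/mL·hr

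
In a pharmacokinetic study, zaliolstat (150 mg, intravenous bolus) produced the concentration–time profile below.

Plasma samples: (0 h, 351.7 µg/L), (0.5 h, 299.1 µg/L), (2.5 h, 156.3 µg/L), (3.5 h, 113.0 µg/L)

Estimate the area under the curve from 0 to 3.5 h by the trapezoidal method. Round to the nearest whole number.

Trapezoidal AUC_0→3.5:
  [0→0.5]: (351.7+299.1)/2 × 0.5 = 162.7
  [0.5→2.5]: (299.1+156.3)/2 × 2 = 455.4
  [2.5→3.5]: (156.3+113.0)/2 × 1 = 134.65
  Sum = 752.75 µg/L·h

AUC = 753 µg/L·h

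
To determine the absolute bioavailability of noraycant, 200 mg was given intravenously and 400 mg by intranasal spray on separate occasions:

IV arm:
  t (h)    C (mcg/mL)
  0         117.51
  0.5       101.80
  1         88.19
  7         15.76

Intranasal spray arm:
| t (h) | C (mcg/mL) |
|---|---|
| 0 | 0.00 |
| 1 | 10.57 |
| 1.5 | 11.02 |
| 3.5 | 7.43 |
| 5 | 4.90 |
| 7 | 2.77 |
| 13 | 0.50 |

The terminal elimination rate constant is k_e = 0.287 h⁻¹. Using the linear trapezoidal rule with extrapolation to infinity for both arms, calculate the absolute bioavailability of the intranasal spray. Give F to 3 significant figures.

F = 0.0614

Trapezoidal AUC_0→7 (IV):
  [0→0.5]: (117.51+101.80)/2 × 0.5 = 54.8275
  [0.5→1]: (101.80+88.19)/2 × 0.5 = 47.4975
  [1→7]: (88.19+15.76)/2 × 6 = 311.85
  Sum = 414.175 mcg/mL·h
IV tail: 15.76/0.287 = 54.913; AUC_iv,0→∞ = 414.175 + 54.913 = 469.088 mcg/mL·h
Trapezoidal AUC_0→13 (intranasal spray):
  [0→1]: (0.00+10.57)/2 × 1 = 5.285
  [1→1.5]: (10.57+11.02)/2 × 0.5 = 5.3975
  [1.5→3.5]: (11.02+7.43)/2 × 2 = 18.45
  [3.5→5]: (7.43+4.90)/2 × 1.5 = 9.2475
  [5→7]: (4.90+2.77)/2 × 2 = 7.67
  [7→13]: (2.77+0.50)/2 × 6 = 9.81
  Sum = 55.86 mcg/mL·h
intranasal spray tail: 0.50/0.287 = 1.742; AUC_ev,0→∞ = 55.86 + 1.742 = 57.602 mcg/mL·h
F = (AUC_ev/D_ev)/(AUC_iv/D_iv) = (57.602/400)/(469.088/200) = 0.144005/2.34544 = 0.0614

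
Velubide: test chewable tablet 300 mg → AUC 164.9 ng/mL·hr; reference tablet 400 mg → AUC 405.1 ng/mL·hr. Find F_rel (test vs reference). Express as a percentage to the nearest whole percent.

F_rel = 54%

F_rel = (AUC_test/D_test) / (AUC_ref/D_ref)
      = (164.9/300) / (405.1/400)
      = 0.549667 / 1.01275 = 0.5427 = 54.27%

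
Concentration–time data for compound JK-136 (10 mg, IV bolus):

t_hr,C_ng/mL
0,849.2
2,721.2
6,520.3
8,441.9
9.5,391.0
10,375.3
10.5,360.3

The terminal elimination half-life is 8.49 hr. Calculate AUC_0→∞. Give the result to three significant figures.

AUC = 10400 ng/mL·hr

Trapezoidal AUC_0→10.5:
  [0→2]: (849.2+721.2)/2 × 2 = 1570.4
  [2→6]: (721.2+520.3)/2 × 4 = 2483.0
  [6→8]: (520.3+441.9)/2 × 2 = 962.2
  [8→9.5]: (441.9+391.0)/2 × 1.5 = 624.675
  [9.5→10]: (391.0+375.3)/2 × 0.5 = 191.575
  [10→10.5]: (375.3+360.3)/2 × 0.5 = 183.9
  Sum = 6015.75 ng/mL·hr
k_e = ln2 / t½ = 0.693147 / 8.49 = 0.0816 hr^-1
Extrapolated tail: C_last / k_e = 360.3 / 0.0816 = 4415.441
AUC_0→∞ = 6015.75 + 4415.441 = 10431.191 ng/mL·hr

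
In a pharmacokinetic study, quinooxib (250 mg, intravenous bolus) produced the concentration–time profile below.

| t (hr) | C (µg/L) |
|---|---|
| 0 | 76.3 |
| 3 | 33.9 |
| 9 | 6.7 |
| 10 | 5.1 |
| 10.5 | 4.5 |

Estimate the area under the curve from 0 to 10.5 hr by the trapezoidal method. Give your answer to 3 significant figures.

Trapezoidal AUC_0→10.5:
  [0→3]: (76.3+33.9)/2 × 3 = 165.3
  [3→9]: (33.9+6.7)/2 × 6 = 121.8
  [9→10]: (6.7+5.1)/2 × 1 = 5.9
  [10→10.5]: (5.1+4.5)/2 × 0.5 = 2.4
  Sum = 295.4 µg/L·hr

AUC = 295 µg/L·hr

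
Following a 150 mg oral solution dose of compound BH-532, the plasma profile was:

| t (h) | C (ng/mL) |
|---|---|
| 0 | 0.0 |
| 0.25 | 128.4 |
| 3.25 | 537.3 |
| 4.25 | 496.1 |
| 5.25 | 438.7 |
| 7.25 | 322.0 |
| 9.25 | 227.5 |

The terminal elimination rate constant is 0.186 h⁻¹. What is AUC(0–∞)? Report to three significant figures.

Trapezoidal AUC_0→9.25:
  [0→0.25]: (0.0+128.4)/2 × 0.25 = 16.05
  [0.25→3.25]: (128.4+537.3)/2 × 3 = 998.55
  [3.25→4.25]: (537.3+496.1)/2 × 1 = 516.7
  [4.25→5.25]: (496.1+438.7)/2 × 1 = 467.4
  [5.25→7.25]: (438.7+322.0)/2 × 2 = 760.7
  [7.25→9.25]: (322.0+227.5)/2 × 2 = 549.5
  Sum = 3308.9 ng/mL·h
Extrapolated tail: C_last / k_e = 227.5 / 0.186 = 1223.118
AUC_0→∞ = 3308.9 + 1223.118 = 4532.018 ng/mL·h

AUC = 4530 ng/mL·h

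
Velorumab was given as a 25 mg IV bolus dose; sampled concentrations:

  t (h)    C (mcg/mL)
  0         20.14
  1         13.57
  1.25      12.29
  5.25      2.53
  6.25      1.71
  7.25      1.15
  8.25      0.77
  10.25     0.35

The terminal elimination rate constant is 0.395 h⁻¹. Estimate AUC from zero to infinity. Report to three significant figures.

Trapezoidal AUC_0→10.25:
  [0→1]: (20.14+13.57)/2 × 1 = 16.855
  [1→1.25]: (13.57+12.29)/2 × 0.25 = 3.2325
  [1.25→5.25]: (12.29+2.53)/2 × 4 = 29.64
  [5.25→6.25]: (2.53+1.71)/2 × 1 = 2.12
  [6.25→7.25]: (1.71+1.15)/2 × 1 = 1.43
  [7.25→8.25]: (1.15+0.77)/2 × 1 = 0.96
  [8.25→10.25]: (0.77+0.35)/2 × 2 = 1.12
  Sum = 55.3575 mcg/mL·h
Extrapolated tail: C_last / k_e = 0.35 / 0.395 = 0.886
AUC_0→∞ = 55.3575 + 0.886 = 56.2435 mcg/mL·h

AUC = 56.2 mcg/mL·h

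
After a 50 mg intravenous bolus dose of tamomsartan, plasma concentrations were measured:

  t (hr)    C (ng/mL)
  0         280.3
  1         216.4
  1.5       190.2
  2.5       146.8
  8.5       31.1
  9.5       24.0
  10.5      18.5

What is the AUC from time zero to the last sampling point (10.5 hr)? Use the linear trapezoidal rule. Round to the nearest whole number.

Trapezoidal AUC_0→10.5:
  [0→1]: (280.3+216.4)/2 × 1 = 248.35
  [1→1.5]: (216.4+190.2)/2 × 0.5 = 101.65
  [1.5→2.5]: (190.2+146.8)/2 × 1 = 168.5
  [2.5→8.5]: (146.8+31.1)/2 × 6 = 533.7
  [8.5→9.5]: (31.1+24.0)/2 × 1 = 27.55
  [9.5→10.5]: (24.0+18.5)/2 × 1 = 21.25
  Sum = 1101.0 ng/mL·hr

AUC = 1101 ng/mL·hr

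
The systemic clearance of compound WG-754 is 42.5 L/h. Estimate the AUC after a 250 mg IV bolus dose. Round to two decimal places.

AUC_0→∞ = Dose_iv / CL
        = 250 / 42.5 = 5.88235 mg/L·h

AUC = 5.88 mg/L·h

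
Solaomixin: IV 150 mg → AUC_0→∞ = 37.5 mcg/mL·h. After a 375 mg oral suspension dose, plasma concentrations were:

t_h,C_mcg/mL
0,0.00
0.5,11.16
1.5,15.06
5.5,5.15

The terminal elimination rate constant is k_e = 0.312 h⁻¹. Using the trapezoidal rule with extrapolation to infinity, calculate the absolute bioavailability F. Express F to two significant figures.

Trapezoidal AUC_0→5.5 (oral suspension):
  [0→0.5]: (0.00+11.16)/2 × 0.5 = 2.79
  [0.5→1.5]: (11.16+15.06)/2 × 1 = 13.11
  [1.5→5.5]: (15.06+5.15)/2 × 4 = 40.42
  Sum = 56.32 mcg/mL·h
Tail: C_last/k_e = 5.15/0.312 = 16.506
AUC_0→∞ (oral suspension) = 56.32 + 16.506 = 72.826 mcg/mL·h
F = (AUC_ev/D_ev)/(AUC_iv/D_iv) = (72.826/375)/(37.5/150) = 0.194203/0.25 = 0.7768

F = 0.78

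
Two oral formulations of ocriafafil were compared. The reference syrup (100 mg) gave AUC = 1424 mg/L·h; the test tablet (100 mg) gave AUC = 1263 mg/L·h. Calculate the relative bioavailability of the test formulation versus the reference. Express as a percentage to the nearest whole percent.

F_rel = (AUC_test/D_test) / (AUC_ref/D_ref)
      = (1263/100) / (1424/100)
      = 12.63 / 14.24 = 0.8869 = 88.69%

F_rel = 89%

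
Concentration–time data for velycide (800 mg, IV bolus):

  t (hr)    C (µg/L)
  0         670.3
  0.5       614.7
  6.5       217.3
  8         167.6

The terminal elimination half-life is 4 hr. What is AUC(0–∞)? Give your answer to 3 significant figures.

Trapezoidal AUC_0→8:
  [0→0.5]: (670.3+614.7)/2 × 0.5 = 321.25
  [0.5→6.5]: (614.7+217.3)/2 × 6 = 2496.0
  [6.5→8]: (217.3+167.6)/2 × 1.5 = 288.675
  Sum = 3105.925 µg/L·hr
k_e = ln2 / t½ = 0.693147 / 4 = 0.1733 hr^-1
Extrapolated tail: C_last / k_e = 167.6 / 0.1733 = 967.109
AUC_0→∞ = 3105.925 + 967.109 = 4073.034 µg/L·hr

AUC = 4070 µg/L·hr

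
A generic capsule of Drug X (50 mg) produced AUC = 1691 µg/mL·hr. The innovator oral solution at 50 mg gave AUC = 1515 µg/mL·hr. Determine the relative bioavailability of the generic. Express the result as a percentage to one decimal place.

F_rel = 111.6%

F_rel = (AUC_test/D_test) / (AUC_ref/D_ref)
      = (1691/50) / (1515/50)
      = 33.82 / 30.3 = 1.1162 = 111.62%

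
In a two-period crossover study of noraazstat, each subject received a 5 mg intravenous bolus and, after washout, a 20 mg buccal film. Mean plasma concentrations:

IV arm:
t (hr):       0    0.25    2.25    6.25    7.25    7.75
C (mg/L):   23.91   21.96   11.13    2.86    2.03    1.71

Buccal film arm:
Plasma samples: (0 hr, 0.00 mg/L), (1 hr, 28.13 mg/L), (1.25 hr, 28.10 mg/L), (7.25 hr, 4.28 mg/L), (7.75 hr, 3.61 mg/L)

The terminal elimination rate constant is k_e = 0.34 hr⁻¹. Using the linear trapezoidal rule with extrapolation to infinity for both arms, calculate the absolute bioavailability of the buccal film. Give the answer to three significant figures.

Trapezoidal AUC_0→7.75 (IV):
  [0→0.25]: (23.91+21.96)/2 × 0.25 = 5.73375
  [0.25→2.25]: (21.96+11.13)/2 × 2 = 33.09
  [2.25→6.25]: (11.13+2.86)/2 × 4 = 27.98
  [6.25→7.25]: (2.86+2.03)/2 × 1 = 2.445
  [7.25→7.75]: (2.03+1.71)/2 × 0.5 = 0.935
  Sum = 70.18375 mg/L·hr
IV tail: 1.71/0.34 = 5.029; AUC_iv,0→∞ = 70.18375 + 5.029 = 75.21275 mg/L·hr
Trapezoidal AUC_0→7.75 (buccal film):
  [0→1]: (0.00+28.13)/2 × 1 = 14.065
  [1→1.25]: (28.13+28.10)/2 × 0.25 = 7.02875
  [1.25→7.25]: (28.10+4.28)/2 × 6 = 97.14
  [7.25→7.75]: (4.28+3.61)/2 × 0.5 = 1.9725
  Sum = 120.20625 mg/L·hr
buccal film tail: 3.61/0.34 = 10.618; AUC_ev,0→∞ = 120.20625 + 10.618 = 130.82425 mg/L·hr
F = (AUC_ev/D_ev)/(AUC_iv/D_iv) = (130.82425/20)/(75.21275/5) = 6.5412125/15.04255 = 0.4348

F = 0.435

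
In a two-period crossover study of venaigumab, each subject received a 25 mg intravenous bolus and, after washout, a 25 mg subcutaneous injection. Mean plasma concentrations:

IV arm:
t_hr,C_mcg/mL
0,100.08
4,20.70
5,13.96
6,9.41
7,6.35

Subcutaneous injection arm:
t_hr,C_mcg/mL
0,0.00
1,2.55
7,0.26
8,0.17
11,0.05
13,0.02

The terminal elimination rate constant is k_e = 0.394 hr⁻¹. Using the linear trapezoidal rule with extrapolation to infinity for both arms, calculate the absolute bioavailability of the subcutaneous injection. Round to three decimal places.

F = 0.035

Trapezoidal AUC_0→7 (IV):
  [0→4]: (100.08+20.70)/2 × 4 = 241.56
  [4→5]: (20.70+13.96)/2 × 1 = 17.33
  [5→6]: (13.96+9.41)/2 × 1 = 11.685
  [6→7]: (9.41+6.35)/2 × 1 = 7.88
  Sum = 278.455 mcg/mL·hr
IV tail: 6.35/0.394 = 16.117; AUC_iv,0→∞ = 278.455 + 16.117 = 294.572 mcg/mL·hr
Trapezoidal AUC_0→13 (subcutaneous injection):
  [0→1]: (0.00+2.55)/2 × 1 = 1.275
  [1→7]: (2.55+0.26)/2 × 6 = 8.43
  [7→8]: (0.26+0.17)/2 × 1 = 0.215
  [8→11]: (0.17+0.05)/2 × 3 = 0.33
  [11→13]: (0.05+0.02)/2 × 2 = 0.07
  Sum = 10.32 mcg/mL·hr
subcutaneous injection tail: 0.02/0.394 = 0.051; AUC_ev,0→∞ = 10.32 + 0.051 = 10.371 mcg/mL·hr
F = (AUC_ev/D_ev)/(AUC_iv/D_iv) = (10.371/25)/(294.572/25) = 0.41484/11.78288 = 0.0352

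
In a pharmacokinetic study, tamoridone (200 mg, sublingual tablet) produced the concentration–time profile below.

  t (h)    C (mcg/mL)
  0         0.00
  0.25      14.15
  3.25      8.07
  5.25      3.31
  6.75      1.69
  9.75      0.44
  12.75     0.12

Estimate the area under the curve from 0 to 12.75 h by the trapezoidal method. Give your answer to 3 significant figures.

Trapezoidal AUC_0→12.75:
  [0→0.25]: (0.00+14.15)/2 × 0.25 = 1.76875
  [0.25→3.25]: (14.15+8.07)/2 × 3 = 33.33
  [3.25→5.25]: (8.07+3.31)/2 × 2 = 11.38
  [5.25→6.75]: (3.31+1.69)/2 × 1.5 = 3.75
  [6.75→9.75]: (1.69+0.44)/2 × 3 = 3.195
  [9.75→12.75]: (0.44+0.12)/2 × 3 = 0.84
  Sum = 54.26375 mcg/mL·h

AUC = 54.3 mcg/mL·h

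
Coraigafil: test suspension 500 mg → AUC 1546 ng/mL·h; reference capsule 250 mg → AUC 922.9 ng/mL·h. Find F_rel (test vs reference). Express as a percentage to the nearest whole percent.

F_rel = (AUC_test/D_test) / (AUC_ref/D_ref)
      = (1546/500) / (922.9/250)
      = 3.092 / 3.6916 = 0.8376 = 83.76%

F_rel = 84%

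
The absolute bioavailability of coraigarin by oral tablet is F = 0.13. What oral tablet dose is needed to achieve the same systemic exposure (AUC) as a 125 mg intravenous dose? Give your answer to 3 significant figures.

For equal systemic exposure: F × D_ev = D_iv
D_ev = D_iv / F = 125 / 0.13 = 961.538 mg

D_oral = 962 mg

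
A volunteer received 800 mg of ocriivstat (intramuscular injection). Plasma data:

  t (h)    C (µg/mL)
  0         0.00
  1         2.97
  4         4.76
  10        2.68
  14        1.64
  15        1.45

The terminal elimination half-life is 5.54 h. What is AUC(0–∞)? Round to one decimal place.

Trapezoidal AUC_0→15:
  [0→1]: (0.00+2.97)/2 × 1 = 1.485
  [1→4]: (2.97+4.76)/2 × 3 = 11.595
  [4→10]: (4.76+2.68)/2 × 6 = 22.32
  [10→14]: (2.68+1.64)/2 × 4 = 8.64
  [14→15]: (1.64+1.45)/2 × 1 = 1.545
  Sum = 45.585 µg/mL·h
k_e = ln2 / t½ = 0.693147 / 5.54 = 0.1251 h^-1
Extrapolated tail: C_last / k_e = 1.45 / 0.1251 = 11.591
AUC_0→∞ = 45.585 + 11.591 = 57.176 µg/mL·h

AUC = 57.2 µg/mL·h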